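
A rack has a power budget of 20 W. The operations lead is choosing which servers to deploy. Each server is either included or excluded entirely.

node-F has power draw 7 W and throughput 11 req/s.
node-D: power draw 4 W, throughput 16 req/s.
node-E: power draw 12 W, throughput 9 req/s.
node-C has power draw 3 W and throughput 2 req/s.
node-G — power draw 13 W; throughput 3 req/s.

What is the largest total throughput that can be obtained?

Treat it as a binary knapsack problem.
node-F + node-D + node-C: power draw 7 + 4 + 3 = 14 ≤ 20, throughput 11 + 16 + 2 = 29.
node-F + node-D: power draw 7 + 4 = 11 ≤ 20, throughput 11 + 16 = 27.
node-D + node-E + node-C: power draw 4 + 12 + 3 = 19 ≤ 20, throughput 16 + 9 + 2 = 27.
Best is node-F, node-D, and node-C with total throughput 29.

29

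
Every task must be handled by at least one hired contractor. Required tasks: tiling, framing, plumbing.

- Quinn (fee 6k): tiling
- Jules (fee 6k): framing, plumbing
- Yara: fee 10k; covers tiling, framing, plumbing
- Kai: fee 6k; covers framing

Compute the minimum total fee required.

10

This is a weighted set-cover instance.
The greedy cost-per-new-task heuristic would pick Jules and Quinn for 12, but a cheaper cover exists.
Yara alone covers tiling, framing, plumbing — every task.
Total fee: 10.
No cover costs less than 10.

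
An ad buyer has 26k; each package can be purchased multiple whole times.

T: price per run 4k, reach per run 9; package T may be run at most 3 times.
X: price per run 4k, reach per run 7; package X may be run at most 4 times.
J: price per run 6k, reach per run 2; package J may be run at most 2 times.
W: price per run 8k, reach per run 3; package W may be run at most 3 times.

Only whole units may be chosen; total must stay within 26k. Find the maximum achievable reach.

48

This is a bounded integer knapsack.
T has the best ratio (9/4); taking only T gives at most 3×9 = 27 (stopped by the supply cap of 3).
Mixing does better — 3×T and 3×X: price 24 ≤ 26, reach 3·9 + 3·7 = 48.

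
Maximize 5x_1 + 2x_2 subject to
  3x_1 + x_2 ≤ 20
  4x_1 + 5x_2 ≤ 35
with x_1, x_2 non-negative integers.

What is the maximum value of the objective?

(x_1,x_2)=(6,2): 3·6+1·2=20≤20, 4·6+5·2=34≤35, objective 34.
(x_1,x_2)=(6,1): 3·6+1·1=19≤20, 4·6+5·1=29≤35, objective 32.
(x_1,x_2)=(5,3): 3·5+1·3=18≤20, 4·5+5·3=35≤35, objective 31.
The best lattice point is (6,2), giving 34.

34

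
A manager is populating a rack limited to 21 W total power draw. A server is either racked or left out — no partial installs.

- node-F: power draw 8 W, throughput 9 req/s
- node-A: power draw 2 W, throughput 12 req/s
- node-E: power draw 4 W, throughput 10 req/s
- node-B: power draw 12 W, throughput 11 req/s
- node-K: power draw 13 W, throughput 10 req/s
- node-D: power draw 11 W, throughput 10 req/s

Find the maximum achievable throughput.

33

This is an integer program with binary decision variables.
Allowing fractional choices, the relaxed optimum would be about 37.4, but servers are indivisible.
node-A + node-E + node-B: power draw 2 + 4 + 12 = 18 ≤ 21, throughput 12 + 10 + 11 = 33.
node-A + node-E + node-D: power draw 2 + 4 + 11 = 17 ≤ 21, throughput 12 + 10 + 10 = 32.
Best is node-A, node-E, and node-B with total throughput 33.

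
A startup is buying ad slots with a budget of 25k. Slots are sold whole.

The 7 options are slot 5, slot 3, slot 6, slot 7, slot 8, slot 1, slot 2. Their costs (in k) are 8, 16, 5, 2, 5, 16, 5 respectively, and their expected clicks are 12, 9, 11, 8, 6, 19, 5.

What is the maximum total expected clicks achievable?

This is an integer program with binary decision variables.
Allowing fractional choices, the relaxed optimum would be about 42.9, but ad slots are indivisible.
slot 5 + slot 6 + slot 7 + slot 8: cost 8 + 5 + 2 + 5 = 20 ≤ 25, expected clicks 12 + 11 + 8 + 6 = 37.
slot 6 + slot 7 + slot 1: cost 5 + 2 + 16 = 23 ≤ 25, expected clicks 11 + 8 + 19 = 38.
slot 5 + slot 6 + slot 7 + slot 8 + slot 2: cost 8 + 5 + 2 + 5 + 5 = 25 ≤ 25, expected clicks 12 + 11 + 8 + 6 + 5 = 42.
Best is slot 5, slot 6, slot 7, slot 8, and slot 2 with total expected clicks 42.

42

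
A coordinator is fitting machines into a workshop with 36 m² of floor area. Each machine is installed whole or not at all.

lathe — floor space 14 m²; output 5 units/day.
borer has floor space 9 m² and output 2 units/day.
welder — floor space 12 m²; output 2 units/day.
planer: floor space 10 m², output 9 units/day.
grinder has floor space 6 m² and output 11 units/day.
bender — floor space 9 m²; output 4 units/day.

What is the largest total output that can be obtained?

26

planer + grinder + bender: floor space 10 + 6 + 9 = 25 ≤ 36, output 9 + 11 + 4 = 24.
lathe + planer + grinder: floor space 14 + 10 + 6 = 30 ≤ 36, output 5 + 9 + 11 = 25.
borer + planer + grinder + bender: floor space 9 + 10 + 6 + 9 = 34 ≤ 36, output 2 + 9 + 11 + 4 = 26.
Best is borer, planer, grinder, and bender with total output 26.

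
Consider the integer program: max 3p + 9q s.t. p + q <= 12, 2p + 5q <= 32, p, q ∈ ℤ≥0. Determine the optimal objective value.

(p,q)=(1,6): 1·1+1·6=7≤12, 2·1+5·6=32≤32, objective 57.
(p,q)=(0,6): 1·0+1·6=6≤12, 2·0+5·6=30≤32, objective 54.
(p,q)=(2,5): 1·2+1·5=7≤12, 2·2+5·5=29≤32, objective 51.
(p,q)=(1,5): 1·1+1·5=6≤12, 2·1+5·5=27≤32, objective 48.
Maximum is 57 at (p,q)=(1,6).

57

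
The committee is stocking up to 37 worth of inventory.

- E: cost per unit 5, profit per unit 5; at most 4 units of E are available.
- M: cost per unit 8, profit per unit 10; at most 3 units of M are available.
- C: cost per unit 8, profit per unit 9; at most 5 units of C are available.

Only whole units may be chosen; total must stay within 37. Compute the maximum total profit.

M has the best ratio (10/8); taking only M gives at most 3×10 = 30 (stopped by the supply cap of 3).
Mixing does better — 1×E, 3×M, and 1×C: cost 37 ≤ 37, profit 1·5 + 3·10 + 1·9 = 44.

44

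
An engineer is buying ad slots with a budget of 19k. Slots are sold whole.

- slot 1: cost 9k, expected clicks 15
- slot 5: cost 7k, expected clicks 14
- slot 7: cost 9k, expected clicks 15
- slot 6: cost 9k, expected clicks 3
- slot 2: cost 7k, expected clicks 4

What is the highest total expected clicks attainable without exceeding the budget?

30

Allowing fractional choices, the relaxed optimum would be about 34.0, but ad slots are indivisible.
slot 1 + slot 5: cost 9 + 7 = 16 ≤ 19, expected clicks 15 + 14 = 29.
slot 1 + slot 7: cost 9 + 9 = 18 ≤ 19, expected clicks 15 + 15 = 30.
Best is slot 1 and slot 7 with total expected clicks 30.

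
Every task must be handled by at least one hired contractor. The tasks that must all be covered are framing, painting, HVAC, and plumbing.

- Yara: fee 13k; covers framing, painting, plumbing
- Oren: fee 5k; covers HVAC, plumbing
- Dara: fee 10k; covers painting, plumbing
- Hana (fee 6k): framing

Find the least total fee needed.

18

The greedy cost-per-new-task heuristic would pick Oren, Hana, and Dara for 21, but a cheaper cover exists.
Choose Yara and Oren: together they cover framing, painting, HVAC, plumbing — every task.
Total fee: 13 + 5 = 18.
No cover costs less than 18.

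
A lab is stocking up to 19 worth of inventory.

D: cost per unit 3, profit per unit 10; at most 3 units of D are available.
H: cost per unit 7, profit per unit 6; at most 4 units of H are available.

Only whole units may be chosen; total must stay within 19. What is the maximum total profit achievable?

3×D and 1×H: cost 16 ≤ 19, profit 3·10 + 1·6 = 36.
3×D: cost 9 ≤ 19, profit 3·10 = 30.
Best is 36.

36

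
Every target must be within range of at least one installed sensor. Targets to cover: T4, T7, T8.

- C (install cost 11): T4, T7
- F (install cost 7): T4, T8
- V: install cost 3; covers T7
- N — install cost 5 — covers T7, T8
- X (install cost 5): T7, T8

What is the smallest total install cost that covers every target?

The greedy cost-per-new-target heuristic would pick N and F for 12, but a cheaper cover exists.
Choose F and V: together they cover T4, T7, T8 — every target.
Total install cost: 7 + 3 = 10.
No cover costs less than 10.

10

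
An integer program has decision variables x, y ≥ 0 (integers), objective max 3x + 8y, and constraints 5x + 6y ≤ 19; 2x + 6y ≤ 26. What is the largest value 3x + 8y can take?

Relaxing integrality, the LP optimum is 25.33 at (x,y) = (0, 3.17), which is not an integer point.
(x,y)=(0,3) is feasible, giving 24.
(x,y)=(1,2) is feasible, giving 19.
The best lattice point is (0,3), giving 24.

24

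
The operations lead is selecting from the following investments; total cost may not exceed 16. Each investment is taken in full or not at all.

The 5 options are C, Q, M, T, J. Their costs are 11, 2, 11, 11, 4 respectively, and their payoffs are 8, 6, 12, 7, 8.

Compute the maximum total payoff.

20

C + J: cost 11 + 4 = 15 ≤ 16, payoff 8 + 8 = 16.
M + J: cost 11 + 4 = 15 ≤ 16, payoff 12 + 8 = 20.
Q + M: cost 2 + 11 = 13 ≤ 16, payoff 6 + 12 = 18.
Best is M and J with total payoff 20.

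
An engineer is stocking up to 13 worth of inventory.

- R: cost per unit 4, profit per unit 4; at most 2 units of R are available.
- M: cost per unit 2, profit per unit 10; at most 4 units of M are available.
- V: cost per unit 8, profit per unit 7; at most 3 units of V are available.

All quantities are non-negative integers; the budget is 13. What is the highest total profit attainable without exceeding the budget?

M has the best ratio (10/2); taking only M gives at most 4×10 = 40 (stopped by the supply cap of 4).
Mixing does better — 1×R and 4×M: cost 12 ≤ 13, profit 1·4 + 4·10 = 44.

44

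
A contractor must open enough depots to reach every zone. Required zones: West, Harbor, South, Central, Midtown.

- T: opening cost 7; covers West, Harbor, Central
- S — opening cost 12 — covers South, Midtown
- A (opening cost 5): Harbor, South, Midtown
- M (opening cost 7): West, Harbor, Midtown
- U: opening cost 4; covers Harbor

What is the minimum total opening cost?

12

Choose T and A: together they cover West, Harbor, South, Central, Midtown — every zone.
Total opening cost: 7 + 5 = 12.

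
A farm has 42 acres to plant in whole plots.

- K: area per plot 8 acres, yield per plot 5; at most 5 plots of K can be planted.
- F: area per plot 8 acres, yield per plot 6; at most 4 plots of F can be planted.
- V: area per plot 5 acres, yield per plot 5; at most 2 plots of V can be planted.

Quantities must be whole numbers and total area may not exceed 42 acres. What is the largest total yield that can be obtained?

34

This is a bounded integer knapsack.
V has the best ratio (5/5); taking only V gives at most 2×5 = 10 (stopped by the supply cap of 2).
Mixing does better — 4×F and 2×V: area 42 ≤ 42, yield 4·6 + 2·5 = 34.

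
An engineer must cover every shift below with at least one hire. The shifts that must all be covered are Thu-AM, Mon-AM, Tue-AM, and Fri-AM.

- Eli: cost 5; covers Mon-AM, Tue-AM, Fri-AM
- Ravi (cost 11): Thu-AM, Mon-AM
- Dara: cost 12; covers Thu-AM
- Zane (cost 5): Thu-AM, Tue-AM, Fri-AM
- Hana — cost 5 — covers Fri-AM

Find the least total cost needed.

This is a weighted set-cover instance.
Choose Eli and Zane: together they cover Thu-AM, Mon-AM, Tue-AM, Fri-AM — every shift.
Total cost: 5 + 5 = 10.

10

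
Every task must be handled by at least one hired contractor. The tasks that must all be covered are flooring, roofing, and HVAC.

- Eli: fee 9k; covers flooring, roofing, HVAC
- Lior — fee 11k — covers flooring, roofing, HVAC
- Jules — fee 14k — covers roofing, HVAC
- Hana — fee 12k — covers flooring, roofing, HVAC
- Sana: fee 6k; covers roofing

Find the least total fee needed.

9

Eli alone covers flooring, roofing, HVAC — every task.
Total fee: 9.
No cover costs less than 9.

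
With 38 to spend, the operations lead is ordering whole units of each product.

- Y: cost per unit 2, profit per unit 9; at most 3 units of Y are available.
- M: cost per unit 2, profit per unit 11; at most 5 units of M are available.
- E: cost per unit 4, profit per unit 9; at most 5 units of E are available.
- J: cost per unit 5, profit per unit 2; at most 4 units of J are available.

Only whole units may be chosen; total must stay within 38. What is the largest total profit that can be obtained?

Take 3×Y, 5×M, and 5×E: cost 36 ≤ 38, profit 3·9 + 5·11 + 5·9 = 127.
M has the best ratio (11/2) and is taken to its limit of 5; remaining capacity is filled optimally with the others.

127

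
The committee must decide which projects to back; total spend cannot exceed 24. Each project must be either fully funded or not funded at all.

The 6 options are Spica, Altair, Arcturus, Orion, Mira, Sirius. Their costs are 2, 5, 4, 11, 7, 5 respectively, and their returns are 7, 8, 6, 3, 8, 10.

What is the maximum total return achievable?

Spica + Altair + Arcturus + Mira + Sirius: cost 2 + 5 + 4 + 7 + 5 = 23 ≤ 24, return 7 + 8 + 6 + 8 + 10 = 39.
Spica + Altair + Mira + Sirius: cost 2 + 5 + 7 + 5 = 19 ≤ 24, return 7 + 8 + 8 + 10 = 33.
Altair + Arcturus + Mira + Sirius: cost 5 + 4 + 7 + 5 = 21 ≤ 24, return 8 + 6 + 8 + 10 = 32.
Best is Spica, Altair, Arcturus, Mira, and Sirius with total return 39.

39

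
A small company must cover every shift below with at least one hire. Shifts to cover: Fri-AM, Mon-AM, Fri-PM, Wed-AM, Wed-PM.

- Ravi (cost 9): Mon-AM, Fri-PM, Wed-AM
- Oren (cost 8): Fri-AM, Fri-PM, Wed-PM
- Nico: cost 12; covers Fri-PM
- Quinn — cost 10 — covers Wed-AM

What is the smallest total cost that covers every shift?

Choose Ravi and Oren: together they cover Fri-AM, Mon-AM, Fri-PM, Wed-AM, Wed-PM — every shift.
Total cost: 9 + 8 = 17.
No cover costs less than 17.

17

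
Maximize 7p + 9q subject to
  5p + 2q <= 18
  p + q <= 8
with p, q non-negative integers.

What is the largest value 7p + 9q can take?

72

(p,q)=(0,8): 5·0+2·8=16≤18, 1·0+1·8=8≤8, objective 72.
(p,q)=(0,7): 5·0+2·7=14≤18, 1·0+1·7=7≤8, objective 63.
No feasible integer point exceeds 72.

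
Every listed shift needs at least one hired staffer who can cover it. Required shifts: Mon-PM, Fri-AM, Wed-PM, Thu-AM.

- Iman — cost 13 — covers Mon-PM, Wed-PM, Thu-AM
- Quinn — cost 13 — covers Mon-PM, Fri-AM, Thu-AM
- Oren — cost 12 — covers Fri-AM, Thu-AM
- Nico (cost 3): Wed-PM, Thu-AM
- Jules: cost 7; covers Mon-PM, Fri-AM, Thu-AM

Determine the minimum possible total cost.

Choose Nico and Jules: together they cover Mon-PM, Fri-AM, Wed-PM, Thu-AM — every shift.
Total cost: 3 + 7 = 10.
No cover costs less than 10.

10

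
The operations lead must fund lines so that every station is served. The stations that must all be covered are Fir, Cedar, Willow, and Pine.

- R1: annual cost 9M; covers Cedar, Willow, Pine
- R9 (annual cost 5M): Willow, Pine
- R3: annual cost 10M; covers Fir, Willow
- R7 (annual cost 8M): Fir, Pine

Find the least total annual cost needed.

17

The greedy cost-per-new-station heuristic would pick R9, R7, and R1 for 22, but a cheaper cover exists.
Choose R1 and R7: together they cover Fir, Cedar, Willow, Pine — every station.
Total annual cost: 9 + 8 = 17.
No cover costs less than 17.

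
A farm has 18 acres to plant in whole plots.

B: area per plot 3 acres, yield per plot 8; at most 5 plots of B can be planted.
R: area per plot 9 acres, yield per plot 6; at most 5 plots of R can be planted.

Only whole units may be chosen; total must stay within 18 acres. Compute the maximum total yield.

B has the best ratio (8/3); taking only B gives at most 5×8 = 40 (stopped by the supply cap of 5).
Optimal: 5×B: area 15 ≤ 18, yield 5·8 = 40.

40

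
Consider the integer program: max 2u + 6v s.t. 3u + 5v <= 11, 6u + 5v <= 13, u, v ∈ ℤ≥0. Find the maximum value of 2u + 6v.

12

(u,v)=(0,2): 3·0+5·2=10≤11, 6·0+5·2=10≤13, objective 12.
(u,v)=(1,1): 3·1+5·1=8≤11, 6·1+5·1=11≤13, objective 8.
No feasible integer point exceeds 12.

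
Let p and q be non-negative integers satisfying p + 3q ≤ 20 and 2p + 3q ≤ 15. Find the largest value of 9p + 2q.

63

(p,q)=(7,0) is feasible, giving 63.
(p,q)=(6,1) is feasible, giving 56.
No feasible integer point exceeds 63.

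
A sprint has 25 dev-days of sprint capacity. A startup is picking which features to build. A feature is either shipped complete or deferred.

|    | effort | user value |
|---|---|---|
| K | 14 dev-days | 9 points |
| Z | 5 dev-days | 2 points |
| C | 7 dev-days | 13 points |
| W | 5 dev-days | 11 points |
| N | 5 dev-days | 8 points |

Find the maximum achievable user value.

34

Allowing fractional choices, the relaxed optimum would be about 37.1, but features are indivisible.
C + W + N: effort 7 + 5 + 5 = 17 ≤ 25, user value 13 + 11 + 8 = 32.
Z + C + W + N: effort 5 + 7 + 5 + 5 = 22 ≤ 25, user value 2 + 13 + 11 + 8 = 34.
Best is Z, C, W, and N with total user value 34.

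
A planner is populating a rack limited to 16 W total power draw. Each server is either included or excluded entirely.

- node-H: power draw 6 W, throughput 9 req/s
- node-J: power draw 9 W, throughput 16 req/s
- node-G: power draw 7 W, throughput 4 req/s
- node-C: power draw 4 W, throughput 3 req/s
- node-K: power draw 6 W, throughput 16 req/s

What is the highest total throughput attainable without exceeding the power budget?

Allowing fractional choices, the relaxed optimum would be about 33.5, but servers are indivisible.
node-H + node-K: power draw 6 + 6 = 12 ≤ 16, throughput 9 + 16 = 25.
node-H + node-C + node-K: power draw 6 + 4 + 6 = 16 ≤ 16, throughput 9 + 3 + 16 = 28.
node-J + node-K: power draw 9 + 6 = 15 ≤ 16, throughput 16 + 16 = 32.
Best is node-J and node-K with total throughput 32.

32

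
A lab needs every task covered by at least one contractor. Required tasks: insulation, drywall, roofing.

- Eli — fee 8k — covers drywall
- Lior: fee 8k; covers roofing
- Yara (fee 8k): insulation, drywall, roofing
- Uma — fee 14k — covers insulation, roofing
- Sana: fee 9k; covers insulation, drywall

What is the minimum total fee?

Yara alone covers insulation, drywall, roofing — every task.
Total fee: 8.

8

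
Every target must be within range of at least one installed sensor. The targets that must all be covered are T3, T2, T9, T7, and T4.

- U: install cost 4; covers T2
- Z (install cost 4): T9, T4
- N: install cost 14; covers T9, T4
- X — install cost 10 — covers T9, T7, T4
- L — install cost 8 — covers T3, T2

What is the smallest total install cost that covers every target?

18

The greedy cost-per-new-target heuristic would pick Z, U, L, and X for 26, but a cheaper cover exists.
Choose X and L: together they cover T3, T2, T9, T7, T4 — every target.
Total install cost: 10 + 8 = 18.
No cover costs less than 18.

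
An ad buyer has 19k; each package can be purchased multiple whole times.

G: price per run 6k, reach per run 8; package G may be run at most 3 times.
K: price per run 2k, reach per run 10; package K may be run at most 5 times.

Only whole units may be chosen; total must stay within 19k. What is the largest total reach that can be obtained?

This is a bounded integer knapsack.
Take 1×G and 5×K: price 16 ≤ 19, reach 1·8 + 5·10 = 58.
K has the best ratio (10/2) and is taken to its limit of 5; remaining capacity is filled optimally with the others.

58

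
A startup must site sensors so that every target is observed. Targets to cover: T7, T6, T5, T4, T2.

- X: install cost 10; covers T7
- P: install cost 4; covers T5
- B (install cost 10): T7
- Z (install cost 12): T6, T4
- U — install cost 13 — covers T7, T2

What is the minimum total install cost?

Choose P, Z, and U: together they cover T7, T6, T5, T4, T2 — every target.
Total install cost: 4 + 12 + 13 = 29.
No cover costs less than 29.

29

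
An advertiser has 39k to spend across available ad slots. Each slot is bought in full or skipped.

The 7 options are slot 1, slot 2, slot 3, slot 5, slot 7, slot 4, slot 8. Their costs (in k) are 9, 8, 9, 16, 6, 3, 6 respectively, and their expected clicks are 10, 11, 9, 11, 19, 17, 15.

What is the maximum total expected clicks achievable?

Take slot 2, slot 5, slot 7, slot 4, and slot 8: cost 8 + 16 + 6 + 3 + 6 = 39 ≤ 39, expected clicks 11 + 11 + 19 + 17 + 15 = 73.
No other feasible combination does better.

73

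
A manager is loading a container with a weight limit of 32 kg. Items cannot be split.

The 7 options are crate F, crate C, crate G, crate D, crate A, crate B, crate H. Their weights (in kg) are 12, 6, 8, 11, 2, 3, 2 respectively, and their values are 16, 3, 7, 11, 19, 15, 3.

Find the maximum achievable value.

This is a 0-1 knapsack instance.
Allowing fractional choices, the relaxed optimum would be about 65.8, but items are indivisible.
crate F + crate D + crate A + crate B: weight 12 + 11 + 2 + 3 = 28 ≤ 32, value 16 + 11 + 19 + 15 = 61.
crate F + crate D + crate A + crate B + crate H: weight 12 + 11 + 2 + 3 + 2 = 30 ≤ 32, value 16 + 11 + 19 + 15 + 3 = 64.
crate F + crate G + crate A + crate B + crate H: weight 12 + 8 + 2 + 3 + 2 = 27 ≤ 32, value 16 + 7 + 19 + 15 + 3 = 60.
Best is crate F, crate D, crate A, crate B, and crate H with total value 64.

64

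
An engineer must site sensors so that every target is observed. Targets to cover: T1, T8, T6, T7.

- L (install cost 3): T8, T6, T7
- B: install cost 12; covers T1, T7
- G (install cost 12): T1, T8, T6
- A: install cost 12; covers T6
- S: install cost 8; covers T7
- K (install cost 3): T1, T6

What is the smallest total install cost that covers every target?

6

Choose L and K: together they cover T1, T8, T6, T7 — every target.
Total install cost: 3 + 3 = 6.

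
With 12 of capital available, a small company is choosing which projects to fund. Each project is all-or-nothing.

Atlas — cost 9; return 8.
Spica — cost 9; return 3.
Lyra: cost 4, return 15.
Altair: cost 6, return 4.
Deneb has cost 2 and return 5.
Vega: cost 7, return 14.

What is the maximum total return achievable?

29

Allowing fractional choices, the relaxed optimum would be about 32.0, but projects are indivisible.
Lyra + Vega: cost 4 + 7 = 11 ≤ 12, return 15 + 14 = 29.
Lyra + Altair + Deneb: cost 4 + 6 + 2 = 12 ≤ 12, return 15 + 4 + 5 = 24.
Best is Lyra and Vega with total return 29.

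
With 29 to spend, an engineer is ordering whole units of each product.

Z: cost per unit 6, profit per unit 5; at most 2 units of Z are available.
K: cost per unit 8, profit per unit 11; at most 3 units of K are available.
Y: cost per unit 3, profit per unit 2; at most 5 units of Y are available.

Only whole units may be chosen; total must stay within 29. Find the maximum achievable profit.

35

3×K: cost 24 ≤ 29, profit 3·11 = 33.
3×K and 1×Y: cost 27 ≤ 29, profit 3·11 + 1·2 = 35.
Best is 35.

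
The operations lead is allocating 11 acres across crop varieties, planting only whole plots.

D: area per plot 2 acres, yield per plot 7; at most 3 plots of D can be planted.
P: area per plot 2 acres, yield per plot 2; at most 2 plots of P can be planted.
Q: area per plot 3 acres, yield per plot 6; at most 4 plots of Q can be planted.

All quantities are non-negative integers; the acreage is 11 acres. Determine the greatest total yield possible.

29

This is a bounded integer knapsack.
Take 3×D, 1×P, and 1×Q: area 11 ≤ 11, yield 3·7 + 1·2 + 1·6 = 29.
D has the best ratio (7/2) and is taken to its limit of 3; remaining capacity is filled optimally with the others.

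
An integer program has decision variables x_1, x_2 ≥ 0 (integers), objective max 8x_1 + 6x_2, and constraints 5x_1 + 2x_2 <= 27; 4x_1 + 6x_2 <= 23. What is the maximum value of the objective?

40

The continuous relaxation peaks at (5.27, 0.318) with value 44.09; rounding to a feasible lattice point costs some objective.
(x_1,x_2)=(5,0) is feasible, giving 40.
(x_1,x_2)=(4,1) is feasible, giving 38.
No feasible integer point exceeds 40.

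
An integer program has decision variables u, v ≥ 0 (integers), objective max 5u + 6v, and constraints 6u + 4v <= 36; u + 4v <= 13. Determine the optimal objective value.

(u,v)=(4,2): 6·4+4·2=32≤36, 1·4+4·2=12≤13, objective 32.
(u,v)=(5,1): 6·5+4·1=34≤36, 1·5+4·1=9≤13, objective 31.
(u,v)=(3,2): 6·3+4·2=26≤36, 1·3+4·2=11≤13, objective 27.
(u,v)=(4,1): 6·4+4·1=28≤36, 1·4+4·1=8≤13, objective 26.
The best lattice point is (4,2), giving 32.

32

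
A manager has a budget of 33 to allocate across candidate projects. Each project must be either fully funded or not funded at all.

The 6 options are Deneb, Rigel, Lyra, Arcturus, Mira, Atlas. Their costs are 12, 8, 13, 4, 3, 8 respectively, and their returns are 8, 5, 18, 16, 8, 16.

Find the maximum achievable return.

Take Lyra, Arcturus, Mira, and Atlas: cost 13 + 4 + 3 + 8 = 28 ≤ 33, return 18 + 16 + 8 + 16 = 58.
No other feasible combination does better.

58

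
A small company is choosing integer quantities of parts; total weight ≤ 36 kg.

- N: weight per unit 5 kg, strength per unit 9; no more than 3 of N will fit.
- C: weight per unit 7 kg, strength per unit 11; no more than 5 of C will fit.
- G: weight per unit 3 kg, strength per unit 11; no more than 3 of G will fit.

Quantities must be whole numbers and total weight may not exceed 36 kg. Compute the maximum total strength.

G has the best ratio (11/3); taking only G gives at most 3×11 = 33 (stopped by the supply cap of 3).
Mixing does better — 1×N, 3×C, and 3×G: weight 35 ≤ 36, strength 1·9 + 3·11 + 3·11 = 75.

75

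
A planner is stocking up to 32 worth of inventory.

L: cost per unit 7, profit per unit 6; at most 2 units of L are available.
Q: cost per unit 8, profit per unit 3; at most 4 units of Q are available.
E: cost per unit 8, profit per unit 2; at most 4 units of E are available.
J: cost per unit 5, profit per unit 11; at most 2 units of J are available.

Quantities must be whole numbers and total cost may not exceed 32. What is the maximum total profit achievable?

Take 2×L, 1×Q, and 2×J: cost 32 ≤ 32, profit 2·6 + 1·3 + 2·11 = 37.
J has the best ratio (11/5) and is taken to its limit of 2; remaining capacity is filled optimally with the others.

37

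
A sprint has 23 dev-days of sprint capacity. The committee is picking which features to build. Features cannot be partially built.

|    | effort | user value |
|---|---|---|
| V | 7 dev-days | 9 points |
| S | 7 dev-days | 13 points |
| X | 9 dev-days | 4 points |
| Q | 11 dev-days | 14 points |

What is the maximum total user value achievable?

Allowing fractional choices, the relaxed optimum would be about 33.5, but features are indivisible.
S + Q: effort 7 + 11 = 18 ≤ 23, user value 13 + 14 = 27.
V + S + X: effort 7 + 7 + 9 = 23 ≤ 23, user value 9 + 13 + 4 = 26.
V + Q: effort 7 + 11 = 18 ≤ 23, user value 9 + 14 = 23.
Best is S and Q with total user value 27.

27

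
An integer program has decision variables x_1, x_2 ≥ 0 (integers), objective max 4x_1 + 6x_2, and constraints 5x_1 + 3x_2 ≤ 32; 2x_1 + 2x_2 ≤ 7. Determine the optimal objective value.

18

Relaxing integrality, the LP optimum is 21.00 at (x_1,x_2) = (0, 3.5), which is not an integer point.
(x_1,x_2)=(0,3): 5·0+3·3=9≤32, 2·0+2·3=6≤7, objective 18.
(x_1,x_2)=(1,2): 5·1+3·2=11≤32, 2·1+2·2=6≤7, objective 16.
(x_1,x_2)=(0,2): 5·0+3·2=6≤32, 2·0+2·2=4≤7, objective 12.
No feasible integer point exceeds 18.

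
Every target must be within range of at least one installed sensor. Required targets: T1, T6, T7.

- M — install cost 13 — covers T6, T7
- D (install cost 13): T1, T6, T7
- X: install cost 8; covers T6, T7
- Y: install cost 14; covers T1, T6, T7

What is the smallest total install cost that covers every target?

13

This is a weighted set-cover instance.
The greedy cost-per-new-target heuristic would pick X and D for 21, but a cheaper cover exists.
D alone covers T1, T6, T7 — every target.
Total install cost: 13.
No cover costs less than 13.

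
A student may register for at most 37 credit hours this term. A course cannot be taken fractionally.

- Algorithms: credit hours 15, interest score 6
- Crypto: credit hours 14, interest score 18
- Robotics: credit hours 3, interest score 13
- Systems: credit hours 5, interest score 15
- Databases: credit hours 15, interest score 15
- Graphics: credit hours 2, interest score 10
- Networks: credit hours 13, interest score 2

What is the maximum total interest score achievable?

Crypto + Systems + Databases + Graphics: credit hours 14 + 5 + 15 + 2 = 36 ≤ 37, interest score 18 + 15 + 15 + 10 = 58.
Crypto + Robotics + Systems + Databases: credit hours 14 + 3 + 5 + 15 = 37 ≤ 37, interest score 18 + 13 + 15 + 15 = 61.
Best is Crypto, Robotics, Systems, and Databases with total interest score 61.

61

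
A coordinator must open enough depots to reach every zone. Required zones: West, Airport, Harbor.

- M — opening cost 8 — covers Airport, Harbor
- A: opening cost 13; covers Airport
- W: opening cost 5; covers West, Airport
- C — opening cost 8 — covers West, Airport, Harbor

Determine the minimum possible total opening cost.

The greedy cost-per-new-zone heuristic would pick W and M for 13, but a cheaper cover exists.
C alone covers West, Airport, Harbor — every zone.
Total opening cost: 8.
No cover costs less than 8.

8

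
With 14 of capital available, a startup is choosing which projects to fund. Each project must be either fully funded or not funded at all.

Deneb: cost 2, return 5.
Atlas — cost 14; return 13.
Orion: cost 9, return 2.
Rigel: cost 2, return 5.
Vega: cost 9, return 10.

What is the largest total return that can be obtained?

20

Take Deneb, Rigel, and Vega: cost 2 + 2 + 9 = 13 ≤ 14, return 5 + 5 + 10 = 20.
No other feasible combination does better.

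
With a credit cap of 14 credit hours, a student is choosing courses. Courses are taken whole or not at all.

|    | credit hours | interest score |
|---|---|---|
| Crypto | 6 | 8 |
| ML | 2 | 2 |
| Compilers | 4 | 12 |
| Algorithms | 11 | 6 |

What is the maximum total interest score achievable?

22

Take Crypto, ML, and Compilers: credit hours 6 + 2 + 4 = 12 ≤ 14, interest score 8 + 2 + 12 = 22.
No other feasible combination does better.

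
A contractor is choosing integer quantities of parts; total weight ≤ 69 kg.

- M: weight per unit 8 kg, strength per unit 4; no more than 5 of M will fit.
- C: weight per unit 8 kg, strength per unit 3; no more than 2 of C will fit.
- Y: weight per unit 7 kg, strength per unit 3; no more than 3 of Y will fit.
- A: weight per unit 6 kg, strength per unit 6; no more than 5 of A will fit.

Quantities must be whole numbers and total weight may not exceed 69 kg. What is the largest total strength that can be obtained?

49

4×M, 1×Y, and 5×A: weight 69 ≤ 69, strength 4·4 + 1·3 + 5·6 = 49.
3×M, 2×Y, and 5×A: weight 68 ≤ 69, strength 3·4 + 2·3 + 5·6 = 48.
Best is 49.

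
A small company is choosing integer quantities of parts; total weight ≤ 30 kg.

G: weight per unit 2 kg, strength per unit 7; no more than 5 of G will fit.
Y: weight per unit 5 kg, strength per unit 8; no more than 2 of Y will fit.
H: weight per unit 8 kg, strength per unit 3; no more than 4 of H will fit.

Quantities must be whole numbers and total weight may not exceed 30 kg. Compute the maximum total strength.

54

G has the best ratio (7/2); taking only G gives at most 5×7 = 35 (stopped by the supply cap of 5).
Mixing does better — 5×G, 2×Y, and 1×H: weight 28 ≤ 30, strength 5·7 + 2·8 + 1·3 = 54.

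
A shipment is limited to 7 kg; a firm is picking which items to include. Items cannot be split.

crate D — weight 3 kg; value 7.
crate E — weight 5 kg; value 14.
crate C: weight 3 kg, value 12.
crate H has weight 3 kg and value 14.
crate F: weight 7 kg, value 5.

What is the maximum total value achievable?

26

Take crate C and crate H: weight 3 + 3 = 6 ≤ 7, value 12 + 14 = 26.
No other feasible combination does better.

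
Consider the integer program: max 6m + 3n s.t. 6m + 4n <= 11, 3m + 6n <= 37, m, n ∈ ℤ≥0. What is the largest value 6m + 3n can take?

(m,n)=(1,1) is feasible, giving 9.
(m,n)=(0,2) is feasible, giving 6.
(m,n)=(1,0) is feasible, giving 6.
(m,n)=(0,1) is feasible, giving 3.
The best lattice point is (1,1), giving 9.

9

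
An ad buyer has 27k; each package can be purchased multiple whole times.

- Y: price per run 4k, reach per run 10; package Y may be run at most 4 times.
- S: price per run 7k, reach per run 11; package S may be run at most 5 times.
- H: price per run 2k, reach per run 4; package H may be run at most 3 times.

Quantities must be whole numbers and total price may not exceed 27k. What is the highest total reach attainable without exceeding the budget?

59

This is a bounded integer knapsack.
Y has the best ratio (10/4); taking only Y gives at most 4×10 = 40 (stopped by the supply cap of 4).
Mixing does better — 4×Y, 1×S, and 2×H: price 27 ≤ 27, reach 4·10 + 1·11 + 2·4 = 59.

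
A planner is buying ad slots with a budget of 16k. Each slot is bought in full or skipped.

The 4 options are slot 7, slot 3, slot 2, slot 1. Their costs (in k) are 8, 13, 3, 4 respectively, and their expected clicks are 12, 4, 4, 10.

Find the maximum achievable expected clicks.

This is an integer program with binary decision variables.
slot 7 + slot 2 + slot 1: cost 8 + 3 + 4 = 15 ≤ 16, expected clicks 12 + 4 + 10 = 26.
slot 7 + slot 1: cost 8 + 4 = 12 ≤ 16, expected clicks 12 + 10 = 22.
slot 7 + slot 2: cost 8 + 3 = 11 ≤ 16, expected clicks 12 + 4 = 16.
Best is slot 7, slot 2, and slot 1 with total expected clicks 26.

26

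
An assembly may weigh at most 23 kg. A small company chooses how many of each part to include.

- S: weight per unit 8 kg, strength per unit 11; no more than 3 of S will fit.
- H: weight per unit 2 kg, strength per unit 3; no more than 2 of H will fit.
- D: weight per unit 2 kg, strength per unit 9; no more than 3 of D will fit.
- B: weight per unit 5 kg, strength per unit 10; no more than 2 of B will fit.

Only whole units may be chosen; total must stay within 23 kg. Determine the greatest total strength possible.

2×H, 3×D, and 2×B: weight 20 ≤ 23, strength 2·3 + 3·9 + 2·10 = 53.
1×S, 2×H, 3×D, and 1×B: weight 23 ≤ 23, strength 1·11 + 2·3 + 3·9 + 1·10 = 54.
Best is 54.

54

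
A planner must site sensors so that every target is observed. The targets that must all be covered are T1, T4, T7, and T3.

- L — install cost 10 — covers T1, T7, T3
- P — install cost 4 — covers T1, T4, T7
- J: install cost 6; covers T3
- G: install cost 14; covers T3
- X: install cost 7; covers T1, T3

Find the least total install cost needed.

Choose P and J: together they cover T1, T4, T7, T3 — every target.
Total install cost: 4 + 6 = 10.
No cover costs less than 10.

10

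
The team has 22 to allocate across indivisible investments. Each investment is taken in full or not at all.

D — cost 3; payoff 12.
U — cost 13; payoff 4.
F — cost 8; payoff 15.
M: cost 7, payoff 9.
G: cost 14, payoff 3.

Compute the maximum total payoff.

Take D, F, and M: cost 3 + 8 + 7 = 18 ≤ 22, payoff 12 + 15 + 9 = 36.
No other feasible combination does better.

36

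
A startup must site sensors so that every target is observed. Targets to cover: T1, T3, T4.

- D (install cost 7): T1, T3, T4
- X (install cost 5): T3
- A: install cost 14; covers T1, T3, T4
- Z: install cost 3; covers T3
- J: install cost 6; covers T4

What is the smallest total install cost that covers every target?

7

This is a weighted set-cover instance.
D alone covers T1, T3, T4 — every target.
Total install cost: 7.
No cover costs less than 7.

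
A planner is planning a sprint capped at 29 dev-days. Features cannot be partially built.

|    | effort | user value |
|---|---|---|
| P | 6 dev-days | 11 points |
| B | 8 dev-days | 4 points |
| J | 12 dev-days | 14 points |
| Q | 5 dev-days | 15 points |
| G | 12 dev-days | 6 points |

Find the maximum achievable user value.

P + J + Q: effort 6 + 12 + 5 = 23 ≤ 29, user value 11 + 14 + 15 = 40.
J + Q + G: effort 12 + 5 + 12 = 29 ≤ 29, user value 14 + 15 + 6 = 35.
Best is P, J, and Q with total user value 40.

40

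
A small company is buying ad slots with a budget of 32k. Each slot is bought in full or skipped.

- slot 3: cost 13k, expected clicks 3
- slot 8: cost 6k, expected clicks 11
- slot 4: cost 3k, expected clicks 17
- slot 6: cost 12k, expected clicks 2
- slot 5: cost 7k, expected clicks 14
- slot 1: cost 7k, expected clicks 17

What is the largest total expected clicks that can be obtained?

Allowing fractional choices, the relaxed optimum would be about 61.1, but ad slots are indivisible.
slot 8 + slot 4 + slot 5 + slot 1: cost 6 + 3 + 7 + 7 = 23 ≤ 32, expected clicks 11 + 17 + 14 + 17 = 59.
slot 4 + slot 6 + slot 5 + slot 1: cost 3 + 12 + 7 + 7 = 29 ≤ 32, expected clicks 17 + 2 + 14 + 17 = 50.
slot 3 + slot 4 + slot 5 + slot 1: cost 13 + 3 + 7 + 7 = 30 ≤ 32, expected clicks 3 + 17 + 14 + 17 = 51.
Best is slot 8, slot 4, slot 5, and slot 1 with total expected clicks 59.

59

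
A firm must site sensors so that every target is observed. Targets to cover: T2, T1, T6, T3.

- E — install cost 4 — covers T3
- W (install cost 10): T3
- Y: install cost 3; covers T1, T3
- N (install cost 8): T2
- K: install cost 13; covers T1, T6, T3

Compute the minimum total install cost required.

This is a weighted set-cover instance.
The greedy cost-per-new-target heuristic would pick Y, N, and K for 24, but a cheaper cover exists.
Choose N and K: together they cover T2, T1, T6, T3 — every target.
Total install cost: 8 + 13 = 21.
No cover costs less than 21.

21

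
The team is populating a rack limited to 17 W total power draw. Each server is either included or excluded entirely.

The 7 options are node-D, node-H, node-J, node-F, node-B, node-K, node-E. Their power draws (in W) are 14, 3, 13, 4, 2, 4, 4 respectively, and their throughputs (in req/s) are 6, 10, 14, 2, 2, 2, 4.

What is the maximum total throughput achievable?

Allowing fractional choices, the relaxed optimum would be about 25.0, but servers are indivisible.
node-H + node-J: power draw 3 + 13 = 16 ≤ 17, throughput 10 + 14 = 24.
node-H + node-F + node-B + node-K + node-E: power draw 3 + 4 + 2 + 4 + 4 = 17 ≤ 17, throughput 10 + 2 + 2 + 2 + 4 = 20.
node-H + node-F + node-B + node-E: power draw 3 + 4 + 2 + 4 = 13 ≤ 17, throughput 10 + 2 + 2 + 4 = 18.
Best is node-H and node-J with total throughput 24.

24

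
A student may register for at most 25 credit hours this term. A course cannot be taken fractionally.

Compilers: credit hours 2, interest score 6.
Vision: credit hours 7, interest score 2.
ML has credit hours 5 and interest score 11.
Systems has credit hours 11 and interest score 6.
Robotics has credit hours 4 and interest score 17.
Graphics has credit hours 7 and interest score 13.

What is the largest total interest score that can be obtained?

49

Treat it as a binary knapsack problem.
Allowing fractional choices, the relaxed optimum would be about 50.8, but courses are indivisible.
Compilers + Vision + ML + Robotics + Graphics: credit hours 2 + 7 + 5 + 4 + 7 = 25 ≤ 25, interest score 6 + 2 + 11 + 17 + 13 = 49.
Vision + ML + Robotics + Graphics: credit hours 7 + 5 + 4 + 7 = 23 ≤ 25, interest score 2 + 11 + 17 + 13 = 43.
Compilers + ML + Robotics + Graphics: credit hours 2 + 5 + 4 + 7 = 18 ≤ 25, interest score 6 + 11 + 17 + 13 = 47.
Best is Compilers, Vision, ML, Robotics, and Graphics with total interest score 49.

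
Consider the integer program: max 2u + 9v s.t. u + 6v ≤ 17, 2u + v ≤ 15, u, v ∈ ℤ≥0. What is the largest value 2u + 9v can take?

28

(u,v)=(5,2) is feasible, giving 28.
(u,v)=(4,2) is feasible, giving 26.
The best lattice point is (5,2), giving 28.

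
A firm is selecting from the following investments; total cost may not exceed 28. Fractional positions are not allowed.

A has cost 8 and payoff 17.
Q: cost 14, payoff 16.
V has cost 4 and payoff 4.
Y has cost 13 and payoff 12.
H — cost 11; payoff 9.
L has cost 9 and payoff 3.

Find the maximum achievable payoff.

Take A, Q, and V: cost 8 + 14 + 4 = 26 ≤ 28, payoff 17 + 16 + 4 = 37.
No other feasible combination does better.

37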